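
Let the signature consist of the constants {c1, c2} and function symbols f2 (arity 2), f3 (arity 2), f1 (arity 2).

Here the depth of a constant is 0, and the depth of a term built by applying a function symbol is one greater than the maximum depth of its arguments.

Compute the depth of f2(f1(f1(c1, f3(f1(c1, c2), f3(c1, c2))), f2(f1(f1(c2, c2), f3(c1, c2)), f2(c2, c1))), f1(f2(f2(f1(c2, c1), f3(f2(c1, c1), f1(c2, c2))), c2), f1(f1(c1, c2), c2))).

6

depth(f1(c1, c2)) = 1 + max(0, 0) = 1
depth(f3(c1, c2)) = 1 + max(0, 0) = 1
depth(f3(f1(c1, c2), f3(c1, c2))) = 1 + max(1, 1) = 2
depth(f1(c1, f3(f1(c1, c2), f3(c1, c2)))) = 1 + max(0, 2) = 3
depth(f1(c2, c2)) = 1 + max(0, 0) = 1
depth(f1(f1(c2, c2), f3(c1, c2))) = 1 + max(1, 1) = 2
depth(f2(c2, c1)) = 1 + max(0, 0) = 1
depth(f2(f1(f1(c2, c2), f3(c1, c2)), f2(c2, c1))) = 1 + max(2, 1) = 3
depth(f1(f1(c1, f3(f1(c1, c2), f3(c1, c2))), f2(f1(f1(c2, c2), f3(c1, c2)), f2(c2, c1)))) = 1 + max(3, 3) = 4
depth(f1(c2, c1)) = 1 + max(0, 0) = 1
depth(f2(c1, c1)) = 1 + max(0, 0) = 1
depth(f3(f2(c1, c1), f1(c2, c2))) = 1 + max(1, 1) = 2
depth(f2(f1(c2, c1), f3(f2(c1, c1), f1(c2, c2)))) = 1 + max(1, 2) = 3
depth(f2(f2(f1(c2, c1), f3(f2(c1, c1), f1(c2, c2))), c2)) = 1 + max(3, 0) = 4
depth(f1(f1(c1, c2), c2)) = 1 + max(1, 0) = 2
depth(f1(f2(f2(f1(c2, c1), f3(f2(c1, c1), f1(c2, c2))), c2), f1(f1(c1, c2), c2))) = 1 + max(4, 2) = 5
depth(f2(f1(f1(c1, f3(f1(c1, c2), f3(c1, c2))), f2(f1(f1(c2, c2), f3(c1, c2)), f2(c2, c1))), f1(f2(f2(f1(c2, c1), f3(f2(c1, c1), f1(c2, c2))), c2), f1(f1(c1, c2), c2)))) = 1 + max(4, 5) = 6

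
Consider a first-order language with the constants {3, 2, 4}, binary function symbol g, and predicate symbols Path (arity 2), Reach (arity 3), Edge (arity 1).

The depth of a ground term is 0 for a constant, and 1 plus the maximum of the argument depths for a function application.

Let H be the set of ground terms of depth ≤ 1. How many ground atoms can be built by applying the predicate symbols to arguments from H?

First count ground terms of depth ≤ 1.
Write N_k for the number of ground terms of depth ≤ k. A term of depth ≤ k is either a constant or a function symbol applied to arguments of depth ≤ k−1, so N_k = 3 + N_{k-1}^2.
N_0 = 3
N_1 = 3 + 3^2 = 12
Explicitly: 3, 2, 4, g(3, 3), g(3, 2), g(3, 4), g(2, 3), g(2, 2), g(2, 4), g(4, 3), g(4, 2), g(4, 4).
So |H| = 12.
Ground atoms are formed by filling each argument slot of a predicate with a term from H, so an r-ary predicate gives |H|^r atoms:
  Path: 12^2 = 144;  Reach: 12^3 = 1728;  Edge: 12
Total ground atoms: 144 + 1728 + 12 = 1884.

1884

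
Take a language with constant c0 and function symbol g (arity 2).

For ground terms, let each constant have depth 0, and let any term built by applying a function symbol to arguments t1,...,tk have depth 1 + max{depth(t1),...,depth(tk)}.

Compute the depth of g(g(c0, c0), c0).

depth(g(c0, c0)) = 1 + max(0, 0) = 1
depth(g(g(c0, c0), c0)) = 1 + max(1, 0) = 2

2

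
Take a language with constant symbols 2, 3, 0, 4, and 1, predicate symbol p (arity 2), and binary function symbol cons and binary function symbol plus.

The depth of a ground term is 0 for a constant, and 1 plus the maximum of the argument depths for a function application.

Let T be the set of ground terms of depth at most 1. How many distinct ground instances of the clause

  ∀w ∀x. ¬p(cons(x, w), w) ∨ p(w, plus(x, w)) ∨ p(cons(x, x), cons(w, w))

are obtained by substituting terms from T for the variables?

Ground terms of depth ≤ 1:
  If N_k denotes the number of depth-≤k ground terms, the 5 constants give N_0 = 5, and each function symbol of arity r contributes N_{k-1}^r new terms at level k: N_k = 5 + N_{k-1}^2 + N_{k-1}^2.
  N_0 = 5
  N_1 = 5 + 5^2 + 5^2 = 55
So there are 55 ground terms available for substitution.
Each of w, x ranges independently over the available ground terms, and distinct assignments produce distinct instances.
Number of ground instances = 55^2 = 3025.

3025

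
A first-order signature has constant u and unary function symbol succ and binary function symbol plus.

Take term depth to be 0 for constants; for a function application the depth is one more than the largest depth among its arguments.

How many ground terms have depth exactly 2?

10

Count level by level. With function symbols succ/1, plus/2, the terms of depth ≤ k are the 1 constant together with each function applied to depth-≤(k−1) tuples, so N_k = 1 + N_{k-1} + N_{k-1}^2.
N_0 = 1
N_1 = 1 + 1 + 1^2 = 3
N_2 = 1 + 3 + 3^2 = 13
Terms of depth exactly 2: N_2 − N_1 = 13 − 3 = 10.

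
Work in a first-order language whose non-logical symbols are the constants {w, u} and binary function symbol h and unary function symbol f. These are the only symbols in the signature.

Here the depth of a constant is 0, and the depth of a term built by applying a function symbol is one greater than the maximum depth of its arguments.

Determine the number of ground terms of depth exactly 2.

Write N_k for the number of ground terms of depth ≤ k. A term of depth ≤ k is either a constant or a function symbol applied to arguments of depth ≤ k−1, so N_k = 2 + N_{k-1}^2 + N_{k-1}.
N_0 = 2
N_1 = 2 + 2^2 + 2 = 8
N_2 = 2 + 8^2 + 8 = 74
Terms of depth exactly 2: N_2 − N_1 = 74 − 8 = 66.

66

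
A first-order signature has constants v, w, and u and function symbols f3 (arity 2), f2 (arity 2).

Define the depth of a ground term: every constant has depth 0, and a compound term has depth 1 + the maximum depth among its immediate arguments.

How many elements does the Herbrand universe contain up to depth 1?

If N_k denotes the number of depth-≤k ground terms, the 3 constants give N_0 = 3, and each function symbol of arity r contributes N_{k-1}^r new terms at level k: N_k = 3 + N_{k-1}^2 + N_{k-1}^2.
N_0 = 3
N_1 = 3 + 3^2 + 3^2 = 21

21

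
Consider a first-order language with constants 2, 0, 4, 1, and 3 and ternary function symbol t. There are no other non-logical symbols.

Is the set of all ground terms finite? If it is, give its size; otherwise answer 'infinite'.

The signature has at least one function symbol (t, arity 3) and at least one constant (2).
Iterating t gives infinitely many distinct ground terms: 2, t(2, 2, 2), t(t(2, 2, 2), t(2, 2, 2), t(2, 2, 2)), ...
So the Herbrand universe is infinite.

infinite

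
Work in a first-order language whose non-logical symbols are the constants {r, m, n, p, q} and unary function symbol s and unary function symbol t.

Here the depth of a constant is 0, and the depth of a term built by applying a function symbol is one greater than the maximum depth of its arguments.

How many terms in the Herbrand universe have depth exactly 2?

Write N_k for the number of ground terms of depth ≤ k. A term of depth ≤ k is either a constant or a function symbol applied to arguments of depth ≤ k−1, so N_k = 5 + N_{k-1} + N_{k-1}.
N_0 = 5
N_1 = 5 + 5 + 5 = 15
N_2 = 5 + 15 + 15 = 35
Terms of depth exactly 2: N_2 − N_1 = 35 − 15 = 20.

20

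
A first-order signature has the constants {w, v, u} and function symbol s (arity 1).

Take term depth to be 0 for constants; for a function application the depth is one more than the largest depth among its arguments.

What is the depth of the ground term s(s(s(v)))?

depth(s(v)) = 1 + depth(v) = 1 + 0 = 1
depth(s(s(v))) = 1 + depth(s(v)) = 1 + 1 = 2
depth(s(s(s(v)))) = 1 + depth(s(s(v))) = 1 + 2 = 3

3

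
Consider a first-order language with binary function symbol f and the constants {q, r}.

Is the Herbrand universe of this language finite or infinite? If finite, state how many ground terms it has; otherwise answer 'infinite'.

The signature has at least one function symbol (f, arity 2) and at least one constant (q).
Iterating f gives infinitely many distinct ground terms: q, f(q, q), f(f(q, q), f(q, q)), ...
So the Herbrand universe is infinite.

infinite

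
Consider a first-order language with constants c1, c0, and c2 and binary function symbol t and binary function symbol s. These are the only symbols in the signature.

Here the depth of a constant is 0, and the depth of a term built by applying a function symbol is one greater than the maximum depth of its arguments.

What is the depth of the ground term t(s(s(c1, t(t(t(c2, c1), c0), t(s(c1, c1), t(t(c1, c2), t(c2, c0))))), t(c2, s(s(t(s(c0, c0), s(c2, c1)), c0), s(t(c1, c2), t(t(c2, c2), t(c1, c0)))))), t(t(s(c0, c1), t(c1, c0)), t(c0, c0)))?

7

depth(t(c2, c1)) = 1 + max(0, 0) = 1
depth(t(t(c2, c1), c0)) = 1 + max(1, 0) = 2
depth(s(c1, c1)) = 1 + max(0, 0) = 1
depth(t(c1, c2)) = 1 + max(0, 0) = 1
depth(t(c2, c0)) = 1 + max(0, 0) = 1
depth(t(t(c1, c2), t(c2, c0))) = 1 + max(1, 1) = 2
depth(t(s(c1, c1), t(t(c1, c2), t(c2, c0)))) = 1 + max(1, 2) = 3
depth(t(t(t(c2, c1), c0), t(s(c1, c1), t(t(c1, c2), t(c2, c0))))) = 1 + max(2, 3) = 4
depth(s(c1, t(t(t(c2, c1), c0), t(s(c1, c1), t(t(c1, c2), t(c2, c0)))))) = 1 + max(0, 4) = 5
depth(s(c0, c0)) = 1 + max(0, 0) = 1
depth(s(c2, c1)) = 1 + max(0, 0) = 1
depth(t(s(c0, c0), s(c2, c1))) = 1 + max(1, 1) = 2
depth(s(t(s(c0, c0), s(c2, c1)), c0)) = 1 + max(2, 0) = 3
depth(t(c2, c2)) = 1 + max(0, 0) = 1
depth(t(c1, c0)) = 1 + max(0, 0) = 1
depth(t(t(c2, c2), t(c1, c0))) = 1 + max(1, 1) = 2
depth(s(t(c1, c2), t(t(c2, c2), t(c1, c0)))) = 1 + max(1, 2) = 3
depth(s(s(t(s(c0, c0), s(c2, c1)), c0), s(t(c1, c2), t(t(c2, c2), t(c1, c0))))) = 1 + max(3, 3) = 4
depth(t(c2, s(s(t(s(c0, c0), s(c2, c1)), c0), s(t(c1, c2), t(t(c2, c2), t(c1, c0)))))) = 1 + max(0, 4) = 5
depth(s(s(c1, t(t(t(c2, c1), c0), t(s(c1, c1), t(t(c1, c2), t(c2, c0))))), t(c2, s(s(t(s(c0, c0), s(c2, c1)), c0), s(t(c1, c2), t(t(c2, c2), t(c1, c0))))))) = 1 + max(5, 5) = 6
depth(s(c0, c1)) = 1 + max(0, 0) = 1
depth(t(s(c0, c1), t(c1, c0))) = 1 + max(1, 1) = 2
depth(t(c0, c0)) = 1 + max(0, 0) = 1
depth(t(t(s(c0, c1), t(c1, c0)), t(c0, c0))) = 1 + max(2, 1) = 3
depth(t(s(s(c1, t(t(t(c2, c1), c0), t(s(c1, c1), t(t(c1, c2), t(c2, c0))))), t(c2, s(s(t(s(c0, c0), s(c2, c1)), c0), s(t(c1, c2), t(t(c2, c2), t(c1, c0)))))), t(t(s(c0, c1), t(c1, c0)), t(c0, c0)))) = 1 + max(6, 3) = 7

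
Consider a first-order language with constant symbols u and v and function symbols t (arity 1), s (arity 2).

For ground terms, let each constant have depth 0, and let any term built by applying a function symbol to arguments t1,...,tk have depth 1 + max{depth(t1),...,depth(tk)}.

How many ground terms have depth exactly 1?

Write N_k for the number of ground terms of depth ≤ k. A term of depth ≤ k is either a constant or a function symbol applied to arguments of depth ≤ k−1, so N_k = 2 + N_{k-1} + N_{k-1}^2.
N_0 = 2
N_1 = 2 + 2 + 2^2 = 8
Terms of depth exactly 1: N_1 − N_0 = 8 − 2 = 6.

6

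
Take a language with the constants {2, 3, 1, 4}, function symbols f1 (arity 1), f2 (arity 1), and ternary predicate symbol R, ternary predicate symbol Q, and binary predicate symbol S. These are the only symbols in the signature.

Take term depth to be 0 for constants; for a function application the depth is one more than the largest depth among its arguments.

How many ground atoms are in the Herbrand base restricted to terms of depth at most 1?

First count ground terms of depth ≤ 1.
Let N_k count ground terms of depth at most k. Each non-constant term of depth ≤ k is some function symbol applied to depth-≤(k−1) arguments, giving N_k = 4 + N_{k-1} + N_{k-1}.
N_0 = 4
N_1 = 4 + 4 + 4 = 12
Explicitly: 2, 3, 1, 4, f1(2), f1(3), f1(1), f1(4), f2(2), f2(3), f2(1), f2(4).
So |H| = 12.
Each predicate of arity r yields |H|^r ground atoms (one per choice of an r-tuple from H):
  R: 12^3 = 1728;  Q: 12^3 = 1728;  S: 12^2 = 144
Total ground atoms: 1728 + 1728 + 144 = 3600.

3600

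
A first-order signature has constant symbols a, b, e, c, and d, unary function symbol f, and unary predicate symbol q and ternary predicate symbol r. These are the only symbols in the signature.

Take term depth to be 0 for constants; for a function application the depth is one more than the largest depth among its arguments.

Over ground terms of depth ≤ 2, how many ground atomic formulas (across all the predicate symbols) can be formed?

First count ground terms of depth ≤ 2.
If N_k denotes the number of depth-≤k ground terms, the 5 constants give N_0 = 5, and each function symbol of arity r contributes N_{k-1}^r new terms at level k: N_k = 5 + N_{k-1}.
N_0 = 5
N_1 = 5 + 5 = 10
N_2 = 5 + 10 = 15
So |H| = 15.
Ground atoms are formed by filling each argument slot of a predicate with a term from H, so an r-ary predicate gives |H|^r atoms:
  q: 15;  r: 15^3 = 3375
Total ground atoms: 15 + 3375 = 3390.

3390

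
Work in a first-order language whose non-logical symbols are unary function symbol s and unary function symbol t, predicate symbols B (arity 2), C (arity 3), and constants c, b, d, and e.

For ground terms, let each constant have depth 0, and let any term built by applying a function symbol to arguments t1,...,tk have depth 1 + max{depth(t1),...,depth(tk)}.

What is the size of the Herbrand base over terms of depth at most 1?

First count ground terms of depth ≤ 1.
Count level by level. With function symbols s/1, t/1, the terms of depth ≤ k are the 4 constants together with each function applied to depth-≤(k−1) tuples, so N_k = 4 + N_{k-1} + N_{k-1}.
N_0 = 4
N_1 = 4 + 4 + 4 = 12
So |H| = 12.
For each predicate symbol, the number of ground atoms is |H| raised to its arity; summing:
  B: 12^2 = 144;  C: 12^3 = 1728
Total ground atoms: 144 + 1728 = 1872.

1872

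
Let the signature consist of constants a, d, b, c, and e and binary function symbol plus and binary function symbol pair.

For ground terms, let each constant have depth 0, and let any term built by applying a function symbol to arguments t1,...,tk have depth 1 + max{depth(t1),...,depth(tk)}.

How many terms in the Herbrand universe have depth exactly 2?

6000

If N_k denotes the number of depth-≤k ground terms, the 5 constants give N_0 = 5, and each function symbol of arity r contributes N_{k-1}^r new terms at level k: N_k = 5 + N_{k-1}^2 + N_{k-1}^2.
N_0 = 5
N_1 = 5 + 5^2 + 5^2 = 55
N_2 = 5 + 55^2 + 55^2 = 6055
Terms of depth exactly 2: N_2 − N_1 = 6055 − 55 = 6000.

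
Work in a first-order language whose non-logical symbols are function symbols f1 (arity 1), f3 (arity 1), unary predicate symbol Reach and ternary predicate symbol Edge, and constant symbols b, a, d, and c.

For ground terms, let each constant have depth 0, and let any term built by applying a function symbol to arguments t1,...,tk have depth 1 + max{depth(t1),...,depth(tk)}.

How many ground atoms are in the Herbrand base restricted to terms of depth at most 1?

1740

First count ground terms of depth ≤ 1.
Count level by level. With function symbols f1/1, f3/1, the terms of depth ≤ k are the 4 constants together with each function applied to depth-≤(k−1) tuples, so N_k = 4 + N_{k-1} + N_{k-1}.
N_0 = 4
N_1 = 4 + 4 + 4 = 12
So |H| = 12.
A ground atom is a predicate applied to a tuple of terms from H, so the count is the sum over predicates of |H|^arity:
  Reach: 12;  Edge: 12^3 = 1728
Total ground atoms: 12 + 1728 = 1740.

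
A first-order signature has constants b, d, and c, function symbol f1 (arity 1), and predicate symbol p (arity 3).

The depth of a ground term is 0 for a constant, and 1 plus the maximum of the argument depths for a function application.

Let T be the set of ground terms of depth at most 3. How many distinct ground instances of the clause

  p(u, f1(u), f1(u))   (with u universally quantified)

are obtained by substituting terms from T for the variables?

12

Ground terms of depth ≤ 3:
  Let N_k count ground terms of depth at most k. Each non-constant term of depth ≤ k is some function symbol applied to depth-≤(k−1) arguments, giving N_k = 3 + N_{k-1}.
  N_0 = 3
  N_1 = 3 + 3 = 6
  N_2 = 3 + 6 = 9
  N_3 = 3 + 9 = 12
  Explicitly: b, d, c, f1(b), f1(d), f1(c), f1(f1(b)), f1(f1(d)), f1(f1(c)), f1(f1(f1(b))), f1(f1(f1(d))), f1(f1(f1(c))).
So there are 12 ground terms available for substitution.
The body mentions the single quantified variable u; since ground terms form a free algebra, no two substitutions collapse to the same formula.
Number of ground instances = 12.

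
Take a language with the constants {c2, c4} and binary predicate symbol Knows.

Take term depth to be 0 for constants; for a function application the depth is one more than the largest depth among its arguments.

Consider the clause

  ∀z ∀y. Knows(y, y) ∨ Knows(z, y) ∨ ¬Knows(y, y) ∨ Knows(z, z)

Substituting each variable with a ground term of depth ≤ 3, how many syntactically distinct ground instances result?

Ground terms of depth ≤ 3:
  With no function symbols every ground term is a constant, so there are exactly 2 ground terms at every depth bound.
  N_0 = 2
  N_1 = 2
  N_2 = 2
  N_3 = 2
  Explicitly: c2, c4.
So there are 2 ground terms available for substitution.
There are 2 variables to instantiate (z, y), each occurring in at least one literal, so different choices give different ground instances.
Number of ground instances = 2^2 = 4.

4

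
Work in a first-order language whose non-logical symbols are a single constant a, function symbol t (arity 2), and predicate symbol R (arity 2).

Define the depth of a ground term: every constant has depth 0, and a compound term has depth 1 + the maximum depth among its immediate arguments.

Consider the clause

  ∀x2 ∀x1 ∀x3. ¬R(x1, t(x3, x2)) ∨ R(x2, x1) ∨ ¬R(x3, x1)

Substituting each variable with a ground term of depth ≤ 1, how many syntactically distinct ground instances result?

Ground terms of depth ≤ 1:
  Count level by level. With function symbols t/2, the terms of depth ≤ k are the 1 constant together with each function applied to depth-≤(k−1) tuples, so N_k = 1 + N_{k-1}^2.
  N_0 = 1
  N_1 = 1 + 1^2 = 2
  Explicitly: a, t(a, a).
So there are 2 ground terms available for substitution.
The body mentions every one of the 3 quantified variables; since ground terms form a free algebra, no two substitutions collapse to the same formula.
Number of ground instances = 2^3 = 8.

8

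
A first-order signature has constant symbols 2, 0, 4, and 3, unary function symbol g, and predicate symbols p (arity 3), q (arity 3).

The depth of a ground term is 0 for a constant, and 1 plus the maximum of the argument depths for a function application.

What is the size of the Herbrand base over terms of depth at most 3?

8192

First count ground terms of depth ≤ 3.
Let N_k count ground terms of depth at most k. Each non-constant term of depth ≤ k is some function symbol applied to depth-≤(k−1) arguments, giving N_k = 4 + N_{k-1}.
N_0 = 4
N_1 = 4 + 4 = 8
N_2 = 4 + 8 = 12
N_3 = 4 + 12 = 16
So |H| = 16.
Each predicate of arity r yields |H|^r ground atoms (one per choice of an r-tuple from H):
  p: 16^3 = 4096;  q: 16^3 = 4096
Total ground atoms: 4096 + 4096 = 8192.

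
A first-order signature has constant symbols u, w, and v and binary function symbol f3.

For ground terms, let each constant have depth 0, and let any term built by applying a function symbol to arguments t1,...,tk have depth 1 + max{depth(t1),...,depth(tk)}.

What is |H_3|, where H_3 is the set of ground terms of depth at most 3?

21612

Count level by level. With function symbols f3/2, the terms of depth ≤ k are the 3 constants together with each function applied to depth-≤(k−1) tuples, so N_k = 3 + N_{k-1}^2.
N_0 = 3
N_1 = 3 + 3^2 = 12
N_2 = 3 + 12^2 = 147
N_3 = 3 + 147^2 = 21612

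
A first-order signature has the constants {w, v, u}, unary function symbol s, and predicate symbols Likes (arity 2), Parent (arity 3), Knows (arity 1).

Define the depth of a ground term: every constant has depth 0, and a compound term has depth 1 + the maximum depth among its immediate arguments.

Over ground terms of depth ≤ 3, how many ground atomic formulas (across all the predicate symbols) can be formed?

First count ground terms of depth ≤ 3.
Let N_k count ground terms of depth at most k. Each non-constant term of depth ≤ k is some function symbol applied to depth-≤(k−1) arguments, giving N_k = 3 + N_{k-1}.
N_0 = 3
N_1 = 3 + 3 = 6
N_2 = 3 + 6 = 9
N_3 = 3 + 9 = 12
Explicitly: w, v, u, s(w), s(v), s(u), s(s(w)), s(s(v)), s(s(u)), s(s(s(w))), s(s(s(v))), s(s(s(u))).
So |H| = 12.
Ground atoms are formed by filling each argument slot of a predicate with a term from H, so an r-ary predicate gives |H|^r atoms:
  Likes: 12^2 = 144;  Parent: 12^3 = 1728;  Knows: 12
Total ground atoms: 144 + 1728 + 12 = 1884.

1884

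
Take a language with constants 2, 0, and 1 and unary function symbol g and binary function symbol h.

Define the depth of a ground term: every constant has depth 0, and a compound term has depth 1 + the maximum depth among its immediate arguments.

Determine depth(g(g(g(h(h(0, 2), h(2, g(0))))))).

depth(h(0, 2)) = 1 + max(0, 0) = 1
depth(g(0)) = 1 + depth(0) = 1 + 0 = 1
depth(h(2, g(0))) = 1 + max(0, 1) = 2
depth(h(h(0, 2), h(2, g(0)))) = 1 + max(1, 2) = 3
depth(g(h(h(0, 2), h(2, g(0))))) = 1 + depth(h(h(0, 2), h(2, g(0)))) = 1 + 3 = 4
depth(g(g(h(h(0, 2), h(2, g(0)))))) = 1 + depth(g(h(h(0, 2), h(2, g(0))))) = 1 + 4 = 5
depth(g(g(g(h(h(0, 2), h(2, g(0))))))) = 1 + depth(g(g(h(h(0, 2), h(2, g(0)))))) = 1 + 5 = 6

6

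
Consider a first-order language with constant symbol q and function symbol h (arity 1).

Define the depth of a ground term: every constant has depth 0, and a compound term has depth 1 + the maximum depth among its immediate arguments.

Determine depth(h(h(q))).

depth(h(q)) = 1 + depth(q) = 1 + 0 = 1
depth(h(h(q))) = 1 + depth(h(q)) = 1 + 1 = 2

2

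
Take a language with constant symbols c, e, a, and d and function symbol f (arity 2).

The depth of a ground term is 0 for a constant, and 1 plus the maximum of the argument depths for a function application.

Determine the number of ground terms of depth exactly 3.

Let N_k = |{terms of depth ≤ k}|. Then N_0 = 4 and N_k = 4 + N_{k-1}^2 for k ≥ 1 (one summand per function symbol, arity giving the exponent).
N_0 = 4
N_1 = 4 + 4^2 = 20
N_2 = 4 + 20^2 = 404
N_3 = 4 + 404^2 = 163220
Terms of depth exactly 3: N_3 − N_2 = 163220 − 404 = 162816.

162816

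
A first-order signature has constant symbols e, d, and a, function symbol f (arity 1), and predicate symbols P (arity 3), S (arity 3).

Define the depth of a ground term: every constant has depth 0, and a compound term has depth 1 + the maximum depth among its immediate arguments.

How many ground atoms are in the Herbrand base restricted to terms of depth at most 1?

432

First count ground terms of depth ≤ 1.
Count level by level. With function symbols f/1, the terms of depth ≤ k are the 3 constants together with each function applied to depth-≤(k−1) tuples, so N_k = 3 + N_{k-1}.
N_0 = 3
N_1 = 3 + 3 = 6
So |H| = 6.
For each predicate symbol, the number of ground atoms is |H| raised to its arity; summing:
  P: 6^3 = 216;  S: 6^3 = 216
Total ground atoms: 216 + 216 = 432.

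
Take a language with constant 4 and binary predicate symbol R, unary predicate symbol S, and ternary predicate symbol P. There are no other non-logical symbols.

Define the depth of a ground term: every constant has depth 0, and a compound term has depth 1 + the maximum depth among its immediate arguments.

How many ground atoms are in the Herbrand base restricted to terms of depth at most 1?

3

First count ground terms of depth ≤ 1.
With no function symbols every ground term is a constant, so there is exactly 1 ground term at every depth bound.
N_0 = 1
N_1 = 1
So |H| = 1.
A ground atom is a predicate applied to a tuple of terms from H, so the count is the sum over predicates of |H|^arity:
  R: 1^2 = 1;  S: 1;  P: 1^3 = 1
Total ground atoms: 1 + 1 + 1 = 3.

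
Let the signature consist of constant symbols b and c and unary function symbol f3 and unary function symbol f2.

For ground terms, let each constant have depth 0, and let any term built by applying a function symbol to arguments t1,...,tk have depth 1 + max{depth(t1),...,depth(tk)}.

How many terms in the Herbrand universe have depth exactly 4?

32

If N_k denotes the number of depth-≤k ground terms, the 2 constants give N_0 = 2, and each function symbol of arity r contributes N_{k-1}^r new terms at level k: N_k = 2 + N_{k-1} + N_{k-1}.
N_0 = 2
N_1 = 2 + 2 + 2 = 6
N_2 = 2 + 6 + 6 = 14
N_3 = 2 + 14 + 14 = 30
N_4 = 2 + 30 + 30 = 62
Terms of depth exactly 4: N_4 − N_3 = 62 − 30 = 32.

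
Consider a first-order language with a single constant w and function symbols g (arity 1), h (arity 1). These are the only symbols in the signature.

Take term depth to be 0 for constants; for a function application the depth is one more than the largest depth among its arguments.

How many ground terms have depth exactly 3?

8

If N_k denotes the number of depth-≤k ground terms, the 1 constant gives N_0 = 1, and each function symbol of arity r contributes N_{k-1}^r new terms at level k: N_k = 1 + N_{k-1} + N_{k-1}.
N_0 = 1
N_1 = 1 + 1 + 1 = 3
N_2 = 1 + 3 + 3 = 7
N_3 = 1 + 7 + 7 = 15
Terms of depth exactly 3: N_3 − N_2 = 15 − 7 = 8.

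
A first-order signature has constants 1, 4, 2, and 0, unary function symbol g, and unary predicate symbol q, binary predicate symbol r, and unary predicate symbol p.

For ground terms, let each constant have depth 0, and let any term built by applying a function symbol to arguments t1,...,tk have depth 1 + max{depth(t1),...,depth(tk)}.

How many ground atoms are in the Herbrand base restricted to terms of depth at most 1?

First count ground terms of depth ≤ 1.
If N_k denotes the number of depth-≤k ground terms, the 4 constants give N_0 = 4, and each function symbol of arity r contributes N_{k-1}^r new terms at level k: N_k = 4 + N_{k-1}.
N_0 = 4
N_1 = 4 + 4 = 8
Explicitly: 1, 4, 2, 0, g(1), g(4), g(2), g(0).
So |H| = 8.
A ground atom is a predicate applied to a tuple of terms from H, so the count is the sum over predicates of |H|^arity:
  q: 8;  r: 8^2 = 64;  p: 8
Total ground atoms: 8 + 64 + 8 = 80.

80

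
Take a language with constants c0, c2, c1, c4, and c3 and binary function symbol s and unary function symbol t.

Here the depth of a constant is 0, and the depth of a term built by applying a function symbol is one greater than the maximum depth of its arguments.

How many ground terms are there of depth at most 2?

If N_k denotes the number of depth-≤k ground terms, the 5 constants give N_0 = 5, and each function symbol of arity r contributes N_{k-1}^r new terms at level k: N_k = 5 + N_{k-1}^2 + N_{k-1}.
N_0 = 5
N_1 = 5 + 5^2 + 5 = 35
N_2 = 5 + 35^2 + 35 = 1265

1265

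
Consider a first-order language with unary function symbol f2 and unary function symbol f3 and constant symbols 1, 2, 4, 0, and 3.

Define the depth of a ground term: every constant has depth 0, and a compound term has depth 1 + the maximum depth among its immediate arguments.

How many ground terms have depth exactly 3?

40

If N_k denotes the number of depth-≤k ground terms, the 5 constants give N_0 = 5, and each function symbol of arity r contributes N_{k-1}^r new terms at level k: N_k = 5 + N_{k-1} + N_{k-1}.
N_0 = 5
N_1 = 5 + 5 + 5 = 15
N_2 = 5 + 15 + 15 = 35
N_3 = 5 + 35 + 35 = 75
Terms of depth exactly 3: N_3 − N_2 = 75 − 35 = 40.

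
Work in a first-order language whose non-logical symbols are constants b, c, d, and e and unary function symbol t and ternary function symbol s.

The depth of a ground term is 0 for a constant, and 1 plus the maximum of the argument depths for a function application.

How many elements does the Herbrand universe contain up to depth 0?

4

Let N_k = |{terms of depth ≤ k}|. Then N_0 = 4 and N_k = 4 + N_{k-1} + N_{k-1}^3 for k ≥ 1 (one summand per function symbol, arity giving the exponent).
N_0 = 4
Explicitly: b, c, d, e.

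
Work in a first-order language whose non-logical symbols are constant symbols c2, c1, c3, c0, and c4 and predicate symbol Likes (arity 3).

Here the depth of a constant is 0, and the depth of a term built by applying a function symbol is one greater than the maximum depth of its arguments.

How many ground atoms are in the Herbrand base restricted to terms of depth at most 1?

First count ground terms of depth ≤ 1.
With no function symbols every ground term is a constant, so there are exactly 5 ground terms at every depth bound.
N_0 = 5
N_1 = 5
Explicitly: c2, c1, c3, c0, c4.
So |H| = 5.
For each predicate symbol, the number of ground atoms is |H| raised to its arity; summing:
  Likes: 5^3 = 125
Total ground atoms: 125.

125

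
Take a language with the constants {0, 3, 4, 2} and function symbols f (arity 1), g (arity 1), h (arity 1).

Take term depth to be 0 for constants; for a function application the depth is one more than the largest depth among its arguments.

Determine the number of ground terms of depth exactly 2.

If N_k denotes the number of depth-≤k ground terms, the 4 constants give N_0 = 4, and each function symbol of arity r contributes N_{k-1}^r new terms at level k: N_k = 4 + N_{k-1} + N_{k-1} + N_{k-1}.
N_0 = 4
N_1 = 4 + 4 + 4 + 4 = 16
N_2 = 4 + 16 + 16 + 16 = 52
Terms of depth exactly 2: N_2 − N_1 = 52 − 16 = 36.

36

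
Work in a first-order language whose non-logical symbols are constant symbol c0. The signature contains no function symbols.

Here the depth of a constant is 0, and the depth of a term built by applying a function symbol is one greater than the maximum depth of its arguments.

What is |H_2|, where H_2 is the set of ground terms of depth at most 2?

With no function symbols every ground term is a constant, so there is exactly 1 ground term at every depth bound.
N_0 = 1
N_1 = 1
N_2 = 1
Explicitly: c0.

1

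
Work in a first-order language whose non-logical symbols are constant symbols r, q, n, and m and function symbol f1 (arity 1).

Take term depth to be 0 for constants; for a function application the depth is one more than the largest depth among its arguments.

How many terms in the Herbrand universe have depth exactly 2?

4

Let N_k count ground terms of depth at most k. Each non-constant term of depth ≤ k is some function symbol applied to depth-≤(k−1) arguments, giving N_k = 4 + N_{k-1}.
N_0 = 4
N_1 = 4 + 4 = 8
N_2 = 4 + 8 = 12
Terms of depth exactly 2: N_2 − N_1 = 12 − 8 = 4.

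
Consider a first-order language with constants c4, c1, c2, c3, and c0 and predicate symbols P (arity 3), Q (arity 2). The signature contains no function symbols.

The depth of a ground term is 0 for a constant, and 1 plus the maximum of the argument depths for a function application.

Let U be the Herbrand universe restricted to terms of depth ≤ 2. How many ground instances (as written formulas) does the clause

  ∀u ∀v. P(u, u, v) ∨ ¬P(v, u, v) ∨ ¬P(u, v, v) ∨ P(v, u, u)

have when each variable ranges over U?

Ground terms of depth ≤ 2:
  With no function symbols every ground term is a constant, so there are exactly 5 ground terms at every depth bound.
  N_0 = 5
  N_1 = 5
  N_2 = 5
  Explicitly: c4, c1, c2, c3, c0.
So there are 5 ground terms available for substitution.
The body mentions every one of the 2 quantified variables; since ground terms form a free algebra, no two substitutions collapse to the same formula.
Number of ground instances = 5^2 = 25.

25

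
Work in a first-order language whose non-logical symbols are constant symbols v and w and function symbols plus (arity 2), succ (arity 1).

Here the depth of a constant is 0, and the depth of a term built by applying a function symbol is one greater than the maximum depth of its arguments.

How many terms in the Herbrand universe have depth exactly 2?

Count level by level. With function symbols plus/2, succ/1, the terms of depth ≤ k are the 2 constants together with each function applied to depth-≤(k−1) tuples, so N_k = 2 + N_{k-1}^2 + N_{k-1}.
N_0 = 2
N_1 = 2 + 2^2 + 2 = 8
N_2 = 2 + 8^2 + 8 = 74
Terms of depth exactly 2: N_2 − N_1 = 74 − 8 = 66.

66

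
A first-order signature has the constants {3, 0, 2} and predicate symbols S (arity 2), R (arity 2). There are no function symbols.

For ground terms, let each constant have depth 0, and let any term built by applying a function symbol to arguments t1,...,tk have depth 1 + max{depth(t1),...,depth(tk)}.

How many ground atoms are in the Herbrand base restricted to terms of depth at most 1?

First count ground terms of depth ≤ 1.
With no function symbols every ground term is a constant, so there are exactly 3 ground terms at every depth bound.
N_0 = 3
N_1 = 3
Explicitly: 3, 0, 2.
So |H| = 3.
A ground atom is a predicate applied to a tuple of terms from H, so the count is the sum over predicates of |H|^arity:
  S: 3^2 = 9;  R: 3^2 = 9
Total ground atoms: 9 + 9 = 18.

18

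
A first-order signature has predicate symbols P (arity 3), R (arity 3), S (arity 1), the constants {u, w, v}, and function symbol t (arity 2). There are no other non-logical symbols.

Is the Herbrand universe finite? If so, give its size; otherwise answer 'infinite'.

The signature has at least one function symbol (t, arity 2) and at least one constant (u).
Iterating t gives infinitely many distinct ground terms: u, t(u, u), t(t(u, u), t(u, u)), ...
So the Herbrand universe is infinite.

infinite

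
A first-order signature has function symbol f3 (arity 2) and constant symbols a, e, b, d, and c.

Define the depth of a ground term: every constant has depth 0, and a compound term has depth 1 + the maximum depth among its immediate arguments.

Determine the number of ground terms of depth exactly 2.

875

If N_k denotes the number of depth-≤k ground terms, the 5 constants give N_0 = 5, and each function symbol of arity r contributes N_{k-1}^r new terms at level k: N_k = 5 + N_{k-1}^2.
N_0 = 5
N_1 = 5 + 5^2 = 30
N_2 = 5 + 30^2 = 905
Terms of depth exactly 2: N_2 − N_1 = 905 − 30 = 875.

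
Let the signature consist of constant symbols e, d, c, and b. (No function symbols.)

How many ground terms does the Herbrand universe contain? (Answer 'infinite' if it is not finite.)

There are no function symbols, so every ground term is one of the 4 constants.
The Herbrand universe is {e, d, c, b}, which is finite with 4 elements.

4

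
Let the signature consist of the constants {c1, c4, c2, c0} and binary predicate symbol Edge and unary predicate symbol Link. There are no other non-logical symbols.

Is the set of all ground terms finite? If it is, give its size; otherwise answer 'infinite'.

There are no function symbols, so every ground term is one of the 4 constants.
The Herbrand universe is {c1, c4, c2, c0}, which is finite with 4 elements.

4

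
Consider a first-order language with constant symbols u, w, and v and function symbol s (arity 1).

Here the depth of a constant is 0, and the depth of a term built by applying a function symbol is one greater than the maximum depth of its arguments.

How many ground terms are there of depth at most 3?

Count level by level. With function symbols s/1, the terms of depth ≤ k are the 3 constants together with each function applied to depth-≤(k−1) tuples, so N_k = 3 + N_{k-1}.
N_0 = 3
N_1 = 3 + 3 = 6
N_2 = 3 + 6 = 9
N_3 = 3 + 9 = 12
Explicitly: u, w, v, s(u), s(w), s(v), s(s(u)), s(s(w)), s(s(v)), s(s(s(u))), s(s(s(w))), s(s(s(v))).

12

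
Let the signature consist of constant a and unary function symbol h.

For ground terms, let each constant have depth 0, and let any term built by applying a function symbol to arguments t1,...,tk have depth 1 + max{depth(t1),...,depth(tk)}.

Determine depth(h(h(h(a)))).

depth(h(a)) = 1 + depth(a) = 1 + 0 = 1
depth(h(h(a))) = 1 + depth(h(a)) = 1 + 1 = 2
depth(h(h(h(a)))) = 1 + depth(h(h(a))) = 1 + 2 = 3

3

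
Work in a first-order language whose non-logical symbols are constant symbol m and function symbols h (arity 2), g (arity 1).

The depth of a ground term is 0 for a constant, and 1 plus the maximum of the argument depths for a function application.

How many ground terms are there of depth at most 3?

183

Count level by level. With function symbols h/2, g/1, the terms of depth ≤ k are the 1 constant together with each function applied to depth-≤(k−1) tuples, so N_k = 1 + N_{k-1}^2 + N_{k-1}.
N_0 = 1
N_1 = 1 + 1^2 + 1 = 3
N_2 = 1 + 3^2 + 3 = 13
N_3 = 1 + 13^2 + 13 = 183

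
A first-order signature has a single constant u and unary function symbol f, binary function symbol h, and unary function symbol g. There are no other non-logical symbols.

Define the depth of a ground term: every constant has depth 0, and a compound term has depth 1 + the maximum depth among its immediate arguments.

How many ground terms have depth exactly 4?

Let N_k count ground terms of depth at most k. Each non-constant term of depth ≤ k is some function symbol applied to depth-≤(k−1) arguments, giving N_k = 1 + N_{k-1} + N_{k-1}^2 + N_{k-1}.
N_0 = 1
N_1 = 1 + 1 + 1^2 + 1 = 4
N_2 = 1 + 4 + 4^2 + 4 = 25
N_3 = 1 + 25 + 25^2 + 25 = 676
N_4 = 1 + 676 + 676^2 + 676 = 458329
Terms of depth exactly 4: N_4 − N_3 = 458329 − 676 = 457653.

457653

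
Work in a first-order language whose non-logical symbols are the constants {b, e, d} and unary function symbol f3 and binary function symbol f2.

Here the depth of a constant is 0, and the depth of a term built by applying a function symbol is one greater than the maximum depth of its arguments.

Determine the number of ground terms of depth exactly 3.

59052

Count level by level. With function symbols f3/1, f2/2, the terms of depth ≤ k are the 3 constants together with each function applied to depth-≤(k−1) tuples, so N_k = 3 + N_{k-1} + N_{k-1}^2.
N_0 = 3
N_1 = 3 + 3 + 3^2 = 15
N_2 = 3 + 15 + 15^2 = 243
N_3 = 3 + 243 + 243^2 = 59295
Terms of depth exactly 3: N_3 − N_2 = 59295 − 243 = 59052.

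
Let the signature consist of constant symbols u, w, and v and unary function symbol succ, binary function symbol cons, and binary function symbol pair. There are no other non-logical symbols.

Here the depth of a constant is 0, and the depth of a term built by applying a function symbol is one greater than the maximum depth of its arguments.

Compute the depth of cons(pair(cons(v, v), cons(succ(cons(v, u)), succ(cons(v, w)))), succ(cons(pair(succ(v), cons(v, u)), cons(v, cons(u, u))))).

5

depth(cons(v, v)) = 1 + max(0, 0) = 1
depth(cons(v, u)) = 1 + max(0, 0) = 1
depth(succ(cons(v, u))) = 1 + depth(cons(v, u)) = 1 + 1 = 2
depth(cons(v, w)) = 1 + max(0, 0) = 1
depth(succ(cons(v, w))) = 1 + depth(cons(v, w)) = 1 + 1 = 2
depth(cons(succ(cons(v, u)), succ(cons(v, w)))) = 1 + max(2, 2) = 3
depth(pair(cons(v, v), cons(succ(cons(v, u)), succ(cons(v, w))))) = 1 + max(1, 3) = 4
depth(succ(v)) = 1 + depth(v) = 1 + 0 = 1
depth(pair(succ(v), cons(v, u))) = 1 + max(1, 1) = 2
depth(cons(u, u)) = 1 + max(0, 0) = 1
depth(cons(v, cons(u, u))) = 1 + max(0, 1) = 2
depth(cons(pair(succ(v), cons(v, u)), cons(v, cons(u, u)))) = 1 + max(2, 2) = 3
depth(succ(cons(pair(succ(v), cons(v, u)), cons(v, cons(u, u))))) = 1 + depth(cons(pair(succ(v), cons(v, u)), cons(v, cons(u, u)))) = 1 + 3 = 4
depth(cons(pair(cons(v, v), cons(succ(cons(v, u)), succ(cons(v, w)))), succ(cons(pair(succ(v), cons(v, u)), cons(v, cons(u, u)))))) = 1 + max(4, 4) = 5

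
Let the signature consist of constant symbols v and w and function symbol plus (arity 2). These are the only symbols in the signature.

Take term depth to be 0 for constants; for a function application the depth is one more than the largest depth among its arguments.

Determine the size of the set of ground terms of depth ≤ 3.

If N_k denotes the number of depth-≤k ground terms, the 2 constants give N_0 = 2, and each function symbol of arity r contributes N_{k-1}^r new terms at level k: N_k = 2 + N_{k-1}^2.
N_0 = 2
N_1 = 2 + 2^2 = 6
N_2 = 2 + 6^2 = 38
N_3 = 2 + 38^2 = 1446

1446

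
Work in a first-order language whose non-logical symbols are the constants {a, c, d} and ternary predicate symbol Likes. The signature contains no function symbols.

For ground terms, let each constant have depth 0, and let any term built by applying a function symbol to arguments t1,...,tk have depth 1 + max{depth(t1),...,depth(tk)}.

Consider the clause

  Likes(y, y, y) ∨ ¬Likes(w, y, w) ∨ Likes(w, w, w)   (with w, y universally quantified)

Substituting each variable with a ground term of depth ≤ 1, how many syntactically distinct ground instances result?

9

Ground terms of depth ≤ 1:
  With no function symbols every ground term is a constant, so there are exactly 3 ground terms at every depth bound.
  N_0 = 3
  N_1 = 3
  Explicitly: a, c, d.
So there are 3 ground terms available for substitution.
Each of w, y ranges independently over the available ground terms, and distinct assignments produce distinct instances.
Number of ground instances = 3^2 = 9.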